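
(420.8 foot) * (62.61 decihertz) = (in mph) 1 foot = 0.3048 m, so 420.8 foot = 420.8 * 0.3048 = 128.25984 m. 1 decihertz = 0.1 Hz, so 62.61 decihertz = 62.61 * 0.1 = 6.261 Hz. Combine: 128.25984 m * 6.261 Hz = 803.03486 m/s. 1 mph = 0.44704 m/s, so 803.03486 m/s = 803.03486 / 0.44704 = 1796.3378 mph ≈ 1796 mph (4 s.f.). Final answer: 1796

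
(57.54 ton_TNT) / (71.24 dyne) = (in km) 3.379e+11. Check: 1 ton_TNT = 4.184e+09 J, so 57.54 ton_TNT = 57.54 * 4.184e+09 = 2.4074736e+11 J. 1 dyne = 1e-05 N, so 71.24 dyne = 71.24 * 1e-05 = 0.0007124 N. Combine: 2.4074736e+11 J / 0.0007124 N = 3.3793846e+14 m. 1 km = 1000 m, so 3.3793846e+14 m = 3.3793846e+14 / 1000 = 3.3793846e+11 km ≈ 3.379e+11 km (4 s.f.).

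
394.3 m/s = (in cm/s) 1 cm/s = 0.01 m/s, so 394.3 m/s = 394.3 / 0.01 = 39430 cm/s ≈ 3.943e+04 cm/s (4 s.f.). Final answer: 3.943e+04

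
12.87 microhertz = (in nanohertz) 1.287e+04. Check: 1 microhertz = 1e-06 Hz, so 12.87 microhertz = 12.87 * 1e-06 = 1.287e-05 Hz. 1 nanohertz = 1e-09 Hz, so 1.287e-05 Hz = 1.287e-05 / 1e-09 = 12870 nanohertz ≈ 1.287e+04 nanohertz (4 s.f.).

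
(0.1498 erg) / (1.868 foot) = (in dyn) 1 erg = 1e-07 J, so 0.1498 erg = 0.1498 * 1e-07 = 1.498e-08 J. 1 foot = 0.3048 m, so 1.868 foot = 1.868 * 0.3048 = 0.5693664 m. Combine: 1.498e-08 J / 0.5693664 m = 2.6309947e-08 N. 1 dyn = 1e-05 N, so 2.6309947e-08 N = 2.6309947e-08 / 1e-05 = 0.0026309947 dyn ≈ 0.002631 dyn (4 s.f.). Final answer: 0.002631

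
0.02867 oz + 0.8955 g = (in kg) 0.001708. Check: 1 oz = 0.028349523 kg, so 0.02867 oz = 0.02867 * 0.028349523 = 0.00081278083 kg. 1 g = 0.001 kg, so 0.8955 g = 0.8955 * 0.001 = 0.0008955 kg. Sum: 0.00081278083 + 0.0008955 = 0.0017082808 kg. Result: 0.0017082808 kg ≈ 0.001708 kg (4 s.f.).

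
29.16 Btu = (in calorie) 1 Btu = 1055.0559 J, so 29.16 Btu = 29.16 * 1055.0559 = 30765.429 J. 1 calorie = 4.184 J, so 30765.429 J = 30765.429 / 4.184 = 7353.1139 calorie ≈ 7353 calorie (4 s.f.). Final answer: 7353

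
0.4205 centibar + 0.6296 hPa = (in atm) 1 centibar = 1000 Pa, so 0.4205 centibar = 0.4205 * 1000 = 420.5 Pa. 1 hPa = 100 Pa, so 0.6296 hPa = 0.6296 * 100 = 62.96 Pa. Sum: 420.5 + 62.96 = 483.46 Pa. 1 atm = 101325 Pa, so 483.46 Pa = 483.46 / 101325 = 0.0047713792 atm ≈ 0.004771 atm (4 s.f.). Final answer: 0.004771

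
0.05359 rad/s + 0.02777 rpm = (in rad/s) 0.0565. Check: 0.05359 rad/s is already in rad/s. 1 rpm = 0.10471976 rad/s, so 0.02777 rpm = 0.02777 * 0.10471976 = 0.0029080676 rad/s. Sum: 0.05359 + 0.0029080676 = 0.056498068 rad/s. Result: 0.056498068 rad/s ≈ 0.0565 rad/s (4 s.f.).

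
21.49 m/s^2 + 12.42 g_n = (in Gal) 1.433e+04. Check: 21.49 m/s^2 is already in m/s^2. 1 g_n = 9.80665 m/s^2, so 12.42 g_n = 12.42 * 9.80665 = 121.79859 m/s^2. Sum: 21.49 + 121.79859 = 143.28859 m/s^2. 1 Gal = 0.01 m/s^2, so 143.28859 m/s^2 = 143.28859 / 0.01 = 14328.859 Gal ≈ 1.433e+04 Gal (4 s.f.).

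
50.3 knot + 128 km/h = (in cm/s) 1 knot = 0.51444444 m/s, so 50.3 knot = 50.3 * 0.51444444 = 25.876556 m/s. 1 km/h = 0.27777778 m/s, so 128 km/h = 128 * 0.27777778 = 35.555556 m/s. Sum: 25.876556 + 35.555556 = 61.432111 m/s. 1 cm/s = 0.01 m/s, so 61.432111 m/s = 61.432111 / 0.01 = 6143.2111 cm/s ≈ 6143 cm/s (4 s.f.). Final answer: 6143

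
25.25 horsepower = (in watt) 1.883e+04. Check: 1 horsepower = 745.69987 W, so 25.25 horsepower = 25.25 * 745.69987 = 18828.922 W. 18828.922 W = 18828.922 watt ≈ 1.883e+04 watt (4 s.f.).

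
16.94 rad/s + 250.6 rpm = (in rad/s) 43.18. Check: 16.94 rad/s is already in rad/s. 1 rpm = 0.10471976 rad/s, so 250.6 rpm = 250.6 * 0.10471976 = 26.242771 rad/s. Sum: 16.94 + 26.242771 = 43.182771 rad/s. Result: 43.182771 rad/s ≈ 43.18 rad/s (4 s.f.).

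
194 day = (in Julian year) 1 day = 86400 s, so 194 day = 194 * 86400 = 16761600 s. 1 Julian year = 31557600 s, so 16761600 s = 16761600 / 31557600 = 0.53114305 Julian year ≈ 0.5311 Julian year (4 s.f.). Final answer: 0.5311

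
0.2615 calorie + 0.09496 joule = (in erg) 1 calorie = 4.184 J, so 0.2615 calorie = 0.2615 * 4.184 = 1.094116 J. 0.09496 joule = 0.09496 J. Sum: 1.094116 + 0.09496 = 1.189076 J. 1 erg = 1e-07 J, so 1.189076 J = 1.189076 / 1e-07 = 11890760 erg ≈ 1.189e+07 erg (4 s.f.). Final answer: 1.189e+07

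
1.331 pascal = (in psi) 1.331 pascal = 1.331 Pa. 1 psi = 6894.7573 Pa, so 1.331 Pa = 1.331 / 6894.7573 = 0.00019304523 psi ≈ 0.000193 psi (4 s.f.). Final answer: 0.000193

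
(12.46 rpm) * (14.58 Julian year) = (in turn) 9.555e+07. Check: 1 rpm = 0.10471976 rad/s, so 12.46 rpm = 12.46 * 0.10471976 = 1.3048081 rad/s. 1 Julian year = 31557600 s, so 14.58 Julian year = 14.58 * 31557600 = 4.6010981e+08 s. Combine: 1.3048081 rad/s * 4.6010981e+08 s = 6.0035503e+08 rad. 1 turn = 6.2831853 rad, so 6.0035503e+08 rad = 6.0035503e+08 / 6.2831853 = 95549470 turn ≈ 9.555e+07 turn (4 s.f.).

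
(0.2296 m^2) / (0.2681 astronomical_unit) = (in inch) 0.2296 m^2 is already in m^2. 1 astronomical_unit = 1.4959787e+11 m, so 0.2681 astronomical_unit = 0.2681 * 1.4959787e+11 = 4.0107189e+10 m. Combine: 0.2296 m^2 / 4.0107189e+10 m = 5.7246595e-12 m. 1 inch = 0.0254 m, so 5.7246595e-12 m = 5.7246595e-12 / 0.0254 = 2.2538029e-10 inch ≈ 2.254e-10 inch (4 s.f.). Final answer: 2.254e-10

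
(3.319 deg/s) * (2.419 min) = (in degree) 1 deg/s = 0.017453293 rad/s, so 3.319 deg/s = 3.319 * 0.017453293 = 0.057927478 rad/s. 1 min = 60 s, so 2.419 min = 2.419 * 60 = 145.14 s. Combine: 0.057927478 rad/s * 145.14 s = 8.4075941 rad. 1 degree = 0.017453293 rad, so 8.4075941 rad = 8.4075941 / 0.017453293 = 481.71966 degree ≈ 481.7 degree (4 s.f.). Final answer: 481.7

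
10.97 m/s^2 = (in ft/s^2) 35.99. Check: 1 ft/s^2 = 0.3048 m/s^2, so 10.97 m/s^2 = 10.97 / 0.3048 = 35.990814 ft/s^2 ≈ 35.99 ft/s^2 (4 s.f.).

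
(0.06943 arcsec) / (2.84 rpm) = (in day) 1 arcsec = 4.8481368e-06 rad, so 0.06943 arcsec = 0.06943 * 4.8481368e-06 = 3.3660614e-07 rad. 1 rpm = 0.10471976 rad/s, so 2.84 rpm = 2.84 * 0.10471976 = 0.2974041 rad/s. Combine: 3.3660614e-07 rad / 0.2974041 rad/s = 1.131814e-06 s. 1 day = 86400 s, so 1.131814e-06 s = 1.131814e-06 / 86400 = 1.3099699e-11 day ≈ 1.31e-11 day (4 s.f.). Final answer: 1.31e-11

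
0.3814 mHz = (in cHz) 1 mHz = 0.001 Hz, so 0.3814 mHz = 0.3814 * 0.001 = 0.0003814 Hz. 1 cHz = 0.01 Hz, so 0.0003814 Hz = 0.0003814 / 0.01 = 0.03814 cHz. Final answer: 0.03814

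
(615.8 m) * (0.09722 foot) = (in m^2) 18.25. Check: 615.8 m is already in m. 1 foot = 0.3048 m, so 0.09722 foot = 0.09722 * 0.3048 = 0.029632656 m. Combine: 615.8 m * 0.029632656 m = 18.24779 m^2. Result: 18.24779 m^2 ≈ 18.25 m^2 (4 s.f.).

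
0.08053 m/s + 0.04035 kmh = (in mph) 0.2052. Check: 0.08053 m/s is already in m/s. 1 kmh = 0.27777778 m/s, so 0.04035 kmh = 0.04035 * 0.27777778 = 0.011208333 m/s. Sum: 0.08053 + 0.011208333 = 0.091738333 m/s. 1 mph = 0.44704 m/s, so 0.091738333 m/s = 0.091738333 / 0.44704 = 0.20521281 mph ≈ 0.2052 mph (4 s.f.).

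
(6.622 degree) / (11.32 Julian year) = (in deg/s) 1 degree = 0.017453293 rad, so 6.622 degree = 6.622 * 0.017453293 = 0.1155757 rad. 1 Julian year = 31557600 s, so 11.32 Julian year = 11.32 * 31557600 = 3.5723203e+08 s. Combine: 0.1155757 rad / 3.5723203e+08 s = 3.2353119e-10 rad/s. 1 deg/s = 0.017453293 rad/s, so 3.2353119e-10 rad/s = 3.2353119e-10 / 0.017453293 = 1.8536972e-08 deg/s ≈ 1.854e-08 deg/s (4 s.f.). Final answer: 1.854e-08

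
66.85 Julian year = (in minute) 1 Julian year = 31557600 s, so 66.85 Julian year = 66.85 * 31557600 = 2.1096256e+09 s. 1 minute = 60 s, so 2.1096256e+09 s = 2.1096256e+09 / 60 = 35160426 minute ≈ 3.516e+07 minute (4 s.f.). Final answer: 3.516e+07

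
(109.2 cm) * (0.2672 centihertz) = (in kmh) 0.0105. Check: 1 cm = 0.01 m, so 109.2 cm = 109.2 * 0.01 = 1.092 m. 1 centihertz = 0.01 Hz, so 0.2672 centihertz = 0.2672 * 0.01 = 0.002672 Hz. Combine: 1.092 m * 0.002672 Hz = 0.002917824 m/s. 1 kmh = 0.27777778 m/s, so 0.002917824 m/s = 0.002917824 / 0.27777778 = 0.010504166 kmh ≈ 0.0105 kmh (4 s.f.).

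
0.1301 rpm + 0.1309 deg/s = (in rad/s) 1 rpm = 0.10471976 rad/s, so 0.1301 rpm = 0.1301 * 0.10471976 = 0.01362404 rad/s. 1 deg/s = 0.017453293 rad/s, so 0.1309 deg/s = 0.1309 * 0.017453293 = 0.002284636 rad/s. Sum: 0.01362404 + 0.002284636 = 0.015908676 rad/s. Result: 0.015908676 rad/s ≈ 0.01591 rad/s (4 s.f.). Final answer: 0.01591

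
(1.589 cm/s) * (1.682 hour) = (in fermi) 1 cm/s = 0.01 m/s, so 1.589 cm/s = 1.589 * 0.01 = 0.01589 m/s. 1 hour = 3600 s, so 1.682 hour = 1.682 * 3600 = 6055.2 s. Combine: 0.01589 m/s * 6055.2 s = 96.217128 m. 1 fermi = 1e-15 m, so 96.217128 m = 96.217128 / 1e-15 = 9.6217128e+16 fermi ≈ 9.622e+16 fermi (4 s.f.). Final answer: 9.622e+16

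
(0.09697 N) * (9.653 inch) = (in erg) 0.09697 N is already in N. 1 inch = 0.0254 m, so 9.653 inch = 9.653 * 0.0254 = 0.2451862 m. Combine: 0.09697 N * 0.2451862 m = 0.023775706 J. 1 erg = 1e-07 J, so 0.023775706 J = 0.023775706 / 1e-07 = 237757.06 erg ≈ 2.378e+05 erg (4 s.f.). Final answer: 2.378e+05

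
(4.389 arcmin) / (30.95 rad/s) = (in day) 4.774e-10. Check: 1 arcmin = 0.00029088821 rad, so 4.389 arcmin = 4.389 * 0.00029088821 = 0.0012767083 rad. 30.95 rad/s is already in rad/s. Combine: 0.0012767083 rad / 30.95 rad/s = 4.1250674e-05 s. 1 day = 86400 s, so 4.1250674e-05 s = 4.1250674e-05 / 86400 = 4.7743835e-10 day ≈ 4.774e-10 day (4 s.f.).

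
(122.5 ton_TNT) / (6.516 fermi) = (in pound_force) 1.768e+25. Check: 1 ton_TNT = 4.184e+09 J, so 122.5 ton_TNT = 122.5 * 4.184e+09 = 5.1254e+11 J. 1 fermi = 1e-15 m, so 6.516 fermi = 6.516 * 1e-15 = 6.516e-15 m. Combine: 5.1254e+11 J / 6.516e-15 m = 7.8658686e+25 N. 1 pound_force = 4.4482216 N, so 7.8658686e+25 N = 7.8658686e+25 / 4.4482216 = 1.7683176e+25 pound_force ≈ 1.768e+25 pound_force (4 s.f.).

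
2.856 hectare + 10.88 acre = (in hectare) 1 hectare = 10000 m^2, so 2.856 hectare = 2.856 * 10000 = 28560 m^2. 1 acre = 4046.8564 m^2, so 10.88 acre = 10.88 * 4046.8564 = 44029.798 m^2. Sum: 28560 + 44029.798 = 72589.798 m^2. 1 hectare = 10000 m^2, so 72589.798 m^2 = 72589.798 / 10000 = 7.2589798 hectare ≈ 7.259 hectare (4 s.f.). Final answer: 7.259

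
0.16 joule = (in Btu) 0.0001517. Check: 0.16 joule = 0.16 J. 1 Btu = 1055.0559 J, so 0.16 J = 0.16 / 1055.0559 = 0.00015165074 Btu ≈ 0.0001517 Btu (4 s.f.).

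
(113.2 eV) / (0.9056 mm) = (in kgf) 2.042e-15. Check: 1 eV = 1.6021766e-19 J, so 113.2 eV = 113.2 * 1.6021766e-19 = 1.8136639e-17 J. 1 mm = 0.001 m, so 0.9056 mm = 0.9056 * 0.001 = 0.0009056 m. Combine: 1.8136639e-17 J / 0.0009056 m = 2.0027208e-14 N. 1 kgf = 9.80665 N, so 2.0027208e-14 N = 2.0027208e-14 / 9.80665 = 2.0422069e-15 kgf ≈ 2.042e-15 kgf (4 s.f.).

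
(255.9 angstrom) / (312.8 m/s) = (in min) 1.363e-12. Check: 1 angstrom = 1e-10 m, so 255.9 angstrom = 255.9 * 1e-10 = 2.559e-08 m. 312.8 m/s is already in m/s. Combine: 2.559e-08 m / 312.8 m/s = 8.1809463e-11 s. 1 min = 60 s, so 8.1809463e-11 s = 8.1809463e-11 / 60 = 1.363491e-12 min ≈ 1.363e-12 min (4 s.f.).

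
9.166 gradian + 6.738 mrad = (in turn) 0.02399. Check: 1 gradian = 0.015707963 rad, so 9.166 gradian = 9.166 * 0.015707963 = 0.14397919 rad. 1 mrad = 0.001 rad, so 6.738 mrad = 6.738 * 0.001 = 0.006738 rad. Sum: 0.14397919 + 0.006738 = 0.15071719 rad. 1 turn = 6.2831853 rad, so 0.15071719 rad = 0.15071719 / 6.2831853 = 0.023987386 turn ≈ 0.02399 turn (4 s.f.).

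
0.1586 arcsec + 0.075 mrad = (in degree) 0.004341. Check: 1 arcsec = 4.8481368e-06 rad, so 0.1586 arcsec = 0.1586 * 4.8481368e-06 = 7.689145e-07 rad. 1 mrad = 0.001 rad, so 0.075 mrad = 0.075 * 0.001 = 7.5e-05 rad. Sum: 7.689145e-07 + 7.5e-05 = 7.5768914e-05 rad. 1 degree = 0.017453293 rad, so 7.5768914e-05 rad = 7.5768914e-05 / 0.017453293 = 0.004341239 degree ≈ 0.004341 degree (4 s.f.).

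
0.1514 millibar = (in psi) 0.002196. Check: 1 millibar = 100 Pa, so 0.1514 millibar = 0.1514 * 100 = 15.14 Pa. 1 psi = 6894.7573 Pa, so 15.14 Pa = 15.14 / 6894.7573 = 0.0021958713 psi ≈ 0.002196 psi (4 s.f.).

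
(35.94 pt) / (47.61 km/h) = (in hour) 1 pt = 0.00035277778 m, so 35.94 pt = 35.94 * 0.00035277778 = 0.012678833 m. 1 km/h = 0.27777778 m/s, so 47.61 km/h = 47.61 * 0.27777778 = 13.225 m/s. Combine: 0.012678833 m / 13.225 m/s = 0.00095870195 s. 1 hour = 3600 s, so 0.00095870195 s = 0.00095870195 / 3600 = 2.663061e-07 hour ≈ 2.663e-07 hour (4 s.f.). Final answer: 2.663e-07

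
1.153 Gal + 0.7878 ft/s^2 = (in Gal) 25.17. Check: 1 Gal = 0.01 m/s^2, so 1.153 Gal = 1.153 * 0.01 = 0.01153 m/s^2. 1 ft/s^2 = 0.3048 m/s^2, so 0.7878 ft/s^2 = 0.7878 * 0.3048 = 0.24012144 m/s^2. Sum: 0.01153 + 0.24012144 = 0.25165144 m/s^2. 1 Gal = 0.01 m/s^2, so 0.25165144 m/s^2 = 0.25165144 / 0.01 = 25.165144 Gal ≈ 25.17 Gal (4 s.f.).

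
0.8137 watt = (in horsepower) 0.8137 watt = 0.8137 W. 1 horsepower = 745.69987 W, so 0.8137 W = 0.8137 / 745.69987 = 0.0010911897 horsepower ≈ 0.001091 horsepower (4 s.f.). Final answer: 0.001091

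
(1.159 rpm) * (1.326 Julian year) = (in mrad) 1 rpm = 0.10471976 rad/s, so 1.159 rpm = 1.159 * 0.10471976 = 0.1213702 rad/s. 1 Julian year = 31557600 s, so 1.326 Julian year = 1.326 * 31557600 = 41845378 s. Combine: 0.1213702 rad/s * 41845378 s = 5078781.7 rad. 1 mrad = 0.001 rad, so 5078781.7 rad = 5078781.7 / 0.001 = 5.0787817e+09 mrad ≈ 5.079e+09 mrad (4 s.f.). Final answer: 5.079e+09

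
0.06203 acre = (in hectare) 1 acre = 4046.8564 m^2, so 0.06203 acre = 0.06203 * 4046.8564 = 251.0265 m^2. 1 hectare = 10000 m^2, so 251.0265 m^2 = 251.0265 / 10000 = 0.02510265 hectare ≈ 0.0251 hectare (4 s.f.). Final answer: 0.0251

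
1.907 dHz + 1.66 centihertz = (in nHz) 2.073e+08. Check: 1 dHz = 0.1 Hz, so 1.907 dHz = 1.907 * 0.1 = 0.1907 Hz. 1 centihertz = 0.01 Hz, so 1.66 centihertz = 1.66 * 0.01 = 0.0166 Hz. Sum: 0.1907 + 0.0166 = 0.2073 Hz. 1 nHz = 1e-09 Hz, so 0.2073 Hz = 0.2073 / 1e-09 = 2.073e+08 nHz.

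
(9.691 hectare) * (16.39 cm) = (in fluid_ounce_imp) 1 hectare = 10000 m^2, so 9.691 hectare = 9.691 * 10000 = 96910 m^2. 1 cm = 0.01 m, so 16.39 cm = 16.39 * 0.01 = 0.1639 m. Combine: 96910 m^2 * 0.1639 m = 15883.549 m^3. 1 fluid_ounce_imp = 2.8413063e-05 m^3, so 15883.549 m^3 = 15883.549 / 2.8413063e-05 = 5.5902277e+08 fluid_ounce_imp ≈ 5.59e+08 fluid_ounce_imp (4 s.f.). Final answer: 5.59e+08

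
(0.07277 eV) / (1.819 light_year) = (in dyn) 1 eV = 1.6021766e-19 J, so 0.07277 eV = 0.07277 * 1.6021766e-19 = 1.1659039e-20 J. 1 light_year = 9.4607305e+15 m, so 1.819 light_year = 1.819 * 9.4607305e+15 = 1.7209069e+16 m. Combine: 1.1659039e-20 J / 1.7209069e+16 m = 6.7749392e-37 N. 1 dyn = 1e-05 N, so 6.7749392e-37 N = 6.7749392e-37 / 1e-05 = 6.7749392e-32 dyn ≈ 6.775e-32 dyn (4 s.f.). Final answer: 6.775e-32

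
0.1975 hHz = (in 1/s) 19.75. Check: 1 hHz = 100 Hz, so 0.1975 hHz = 0.1975 * 100 = 19.75 Hz. 19.75 Hz = 19.75 1/s.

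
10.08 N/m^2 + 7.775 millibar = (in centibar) 0.7876. Check: 10.08 N/m^2 = 10.08 Pa. 1 millibar = 100 Pa, so 7.775 millibar = 7.775 * 100 = 777.5 Pa. Sum: 10.08 + 777.5 = 787.58 Pa. 1 centibar = 1000 Pa, so 787.58 Pa = 787.58 / 1000 = 0.78758 centibar ≈ 0.7876 centibar (4 s.f.).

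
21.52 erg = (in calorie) 1 erg = 1e-07 J, so 21.52 erg = 21.52 * 1e-07 = 2.152e-06 J. 1 calorie = 4.184 J, so 2.152e-06 J = 2.152e-06 / 4.184 = 5.1434034e-07 calorie ≈ 5.143e-07 calorie (4 s.f.). Final answer: 5.143e-07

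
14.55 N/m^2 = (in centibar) 0.01455. Check: 14.55 N/m^2 = 14.55 Pa. 1 centibar = 1000 Pa, so 14.55 Pa = 14.55 / 1000 = 0.01455 centibar.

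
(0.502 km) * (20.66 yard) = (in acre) 1 km = 1000 m, so 0.502 km = 0.502 * 1000 = 502 m. 1 yard = 0.9144 m, so 20.66 yard = 20.66 * 0.9144 = 18.891504 m. Combine: 502 m * 18.891504 m = 9483.535 m^2. 1 acre = 4046.8564 m^2, so 9483.535 m^2 = 9483.535 / 4046.8564 = 2.3434325 acre ≈ 2.343 acre (4 s.f.). Final answer: 2.343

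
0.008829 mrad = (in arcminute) 0.03035. Check: 1 mrad = 0.001 rad, so 0.008829 mrad = 0.008829 * 0.001 = 8.829e-06 rad. 1 arcminute = 0.00029088821 rad, so 8.829e-06 rad = 8.829e-06 / 0.00029088821 = 0.030351866 arcminute ≈ 0.03035 arcminute (4 s.f.).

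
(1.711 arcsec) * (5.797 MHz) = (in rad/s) 48.09. Check: 1 arcsec = 4.8481368e-06 rad, so 1.711 arcsec = 1.711 * 4.8481368e-06 = 8.2951621e-06 rad. 1 MHz = 1000000 Hz, so 5.797 MHz = 5.797 * 1000000 = 5797000 Hz. Combine: 8.2951621e-06 rad * 5797000 Hz = 48.087055 rad/s. Result: 48.087055 rad/s ≈ 48.09 rad/s (4 s.f.).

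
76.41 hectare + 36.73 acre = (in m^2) 1 hectare = 10000 m^2, so 76.41 hectare = 76.41 * 10000 = 764100 m^2. 1 acre = 4046.8564 m^2, so 36.73 acre = 36.73 * 4046.8564 = 148641.04 m^2. Sum: 764100 + 148641.04 = 912741.04 m^2. Result: 912741.04 m^2 ≈ 9.127e+05 m^2 (4 s.f.). Final answer: 9.127e+05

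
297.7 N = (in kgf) 30.36. Check: 1 kgf = 9.80665 N, so 297.7 N = 297.7 / 9.80665 = 30.356952 kgf ≈ 30.36 kgf (4 s.f.).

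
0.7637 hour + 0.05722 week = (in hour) 1 hour = 3600 s, so 0.7637 hour = 0.7637 * 3600 = 2749.32 s. 1 week = 604800 s, so 0.05722 week = 0.05722 * 604800 = 34606.656 s. Sum: 2749.32 + 34606.656 = 37355.976 s. 1 hour = 3600 s, so 37355.976 s = 37355.976 / 3600 = 10.37666 hour ≈ 10.38 hour (4 s.f.). Final answer: 10.38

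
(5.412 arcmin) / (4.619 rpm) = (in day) 1 arcmin = 0.00029088821 rad, so 5.412 arcmin = 5.412 * 0.00029088821 = 0.001574287 rad. 1 rpm = 0.10471976 rad/s, so 4.619 rpm = 4.619 * 0.10471976 = 0.48370055 rad/s. Combine: 0.001574287 rad / 0.48370055 rad/s = 0.0032546727 s. 1 day = 86400 s, so 0.0032546727 s = 0.0032546727 / 86400 = 3.7669823e-08 day ≈ 3.767e-08 day (4 s.f.). Final answer: 3.767e-08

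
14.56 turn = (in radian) 91.48. Check: 1 turn = 6.2831853 rad, so 14.56 turn = 14.56 * 6.2831853 = 91.483178 rad. 91.483178 rad = 91.483178 radian ≈ 91.48 radian (4 s.f.).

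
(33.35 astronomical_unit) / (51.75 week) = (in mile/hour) 1 astronomical_unit = 1.4959787e+11 m, so 33.35 astronomical_unit = 33.35 * 1.4959787e+11 = 4.989089e+12 m. 1 week = 604800 s, so 51.75 week = 51.75 * 604800 = 31298400 s. Combine: 4.989089e+12 m / 31298400 s = 159403.96 m/s. 1 mile/hour = 0.44704 m/s, so 159403.96 m/s = 159403.96 / 0.44704 = 356576.51 mile/hour ≈ 3.566e+05 mile/hour (4 s.f.). Final answer: 3.566e+05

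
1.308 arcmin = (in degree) 1 arcmin = 0.00029088821 rad, so 1.308 arcmin = 1.308 * 0.00029088821 = 0.00038048178 rad. 1 degree = 0.017453293 rad, so 0.00038048178 rad = 0.00038048178 / 0.017453293 = 0.0218 degree. Final answer: 0.0218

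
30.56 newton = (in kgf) 3.116. Check: 30.56 newton = 30.56 N. 1 kgf = 9.80665 N, so 30.56 N = 30.56 / 9.80665 = 3.1162527 kgf ≈ 3.116 kgf (4 s.f.).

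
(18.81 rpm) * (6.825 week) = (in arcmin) 1 rpm = 0.10471976 rad/s, so 18.81 rpm = 18.81 * 0.10471976 = 1.9697786 rad/s. 1 week = 604800 s, so 6.825 week = 6.825 * 604800 = 4127760 s. Combine: 1.9697786 rad/s * 4127760 s = 8130773.3 rad. 1 arcmin = 0.00029088821 rad, so 8130773.3 rad = 8130773.3 / 0.00029088821 = 2.795154e+10 arcmin ≈ 2.795e+10 arcmin (4 s.f.). Final answer: 2.795e+10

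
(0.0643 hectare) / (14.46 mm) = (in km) 44.47. Check: 1 hectare = 10000 m^2, so 0.0643 hectare = 0.0643 * 10000 = 643 m^2. 1 mm = 0.001 m, so 14.46 mm = 14.46 * 0.001 = 0.01446 m. Combine: 643 m^2 / 0.01446 m = 44467.497 m. 1 km = 1000 m, so 44467.497 m = 44467.497 / 1000 = 44.467497 km ≈ 44.47 km (4 s.f.).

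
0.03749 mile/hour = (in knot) 0.03258. Check: 1 mile/hour = 0.44704 m/s, so 0.03749 mile/hour = 0.03749 * 0.44704 = 0.01675953 m/s. 1 knot = 0.51444444 m/s, so 0.01675953 m/s = 0.01675953 / 0.51444444 = 0.032577919 knot ≈ 0.03258 knot (4 s.f.).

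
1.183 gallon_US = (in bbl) 1 gallon_US = 0.0037854118 m^3, so 1.183 gallon_US = 1.183 * 0.0037854118 = 0.0044781421 m^3. 1 bbl = 0.15898729 m^3, so 0.0044781421 m^3 = 0.0044781421 / 0.15898729 = 0.028166667 bbl ≈ 0.02817 bbl (4 s.f.). Final answer: 0.02817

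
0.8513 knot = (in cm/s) 43.79. Check: 1 knot = 0.51444444 m/s, so 0.8513 knot = 0.8513 * 0.51444444 = 0.43794656 m/s. 1 cm/s = 0.01 m/s, so 0.43794656 m/s = 0.43794656 / 0.01 = 43.794656 cm/s ≈ 43.79 cm/s (4 s.f.).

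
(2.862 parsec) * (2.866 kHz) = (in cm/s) 2.531e+22. Check: 1 parsec = 3.0856776e+16 m, so 2.862 parsec = 2.862 * 3.0856776e+16 = 8.8312092e+16 m. 1 kHz = 1000 Hz, so 2.866 kHz = 2.866 * 1000 = 2866 Hz. Combine: 8.8312092e+16 m * 2866 Hz = 2.5310246e+20 m/s. 1 cm/s = 0.01 m/s, so 2.5310246e+20 m/s = 2.5310246e+20 / 0.01 = 2.5310246e+22 cm/s ≈ 2.531e+22 cm/s (4 s.f.).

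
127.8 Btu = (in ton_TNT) 3.223e-05. Check: 1 Btu = 1055.0559 J, so 127.8 Btu = 127.8 * 1055.0559 = 134836.14 J. 1 ton_TNT = 4.184e+09 J, so 134836.14 J = 134836.14 / 4.184e+09 = 3.222661e-05 ton_TNT ≈ 3.223e-05 ton_TNT (4 s.f.).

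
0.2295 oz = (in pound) 1 oz = 0.028349523 kg, so 0.2295 oz = 0.2295 * 0.028349523 = 0.0065062156 kg. 1 pound = 0.45359237 kg, so 0.0065062156 kg = 0.0065062156 / 0.45359237 = 0.01434375 pound ≈ 0.01434 pound (4 s.f.). Final answer: 0.01434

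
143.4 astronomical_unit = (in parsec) 1 astronomical_unit = 1.4959787e+11 m, so 143.4 astronomical_unit = 143.4 * 1.4959787e+11 = 2.1452335e+13 m. 1 parsec = 3.0856776e+16 m, so 2.1452335e+13 m = 2.1452335e+13 / 3.0856776e+16 = 0.00069522282 parsec ≈ 0.0006952 parsec (4 s.f.). Final answer: 0.0006952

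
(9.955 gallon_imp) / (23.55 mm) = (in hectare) 0.0001922. Check: 1 gallon_imp = 0.00454609 m^3, so 9.955 gallon_imp = 9.955 * 0.00454609 = 0.045256326 m^3. 1 mm = 0.001 m, so 23.55 mm = 23.55 * 0.001 = 0.02355 m. Combine: 0.045256326 m^3 / 0.02355 m = 1.9217124 m^2. 1 hectare = 10000 m^2, so 1.9217124 m^2 = 1.9217124 / 10000 = 0.00019217124 hectare ≈ 0.0001922 hectare (4 s.f.).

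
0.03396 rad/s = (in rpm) 0.3243. Check: 1 rpm = 0.10471976 rad/s, so 0.03396 rad/s = 0.03396 / 0.10471976 = 0.32429411 rpm ≈ 0.3243 rpm (4 s.f.).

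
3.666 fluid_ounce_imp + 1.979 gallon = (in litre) 1 fluid_ounce_imp = 2.8413063e-05 m^3, so 3.666 fluid_ounce_imp = 3.666 * 2.8413063e-05 = 0.00010416229 m^3. 1 gallon = 0.0037854118 m^3, so 1.979 gallon = 1.979 * 0.0037854118 = 0.0074913299 m^3. Sum: 0.00010416229 + 0.0074913299 = 0.0075954922 m^3. 1 litre = 0.001 m^3, so 0.0075954922 m^3 = 0.0075954922 / 0.001 = 7.5954922 litre ≈ 7.595 litre (4 s.f.). Final answer: 7.595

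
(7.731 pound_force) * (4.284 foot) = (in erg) 1 pound_force = 4.4482216 N, so 7.731 pound_force = 7.731 * 4.4482216 = 34.389201 N. 1 foot = 0.3048 m, so 4.284 foot = 4.284 * 0.3048 = 1.3057632 m. Combine: 34.389201 N * 1.3057632 m = 44.904154 J. 1 erg = 1e-07 J, so 44.904154 J = 44.904154 / 1e-07 = 4.4904154e+08 erg ≈ 4.49e+08 erg (4 s.f.). Final answer: 4.49e+08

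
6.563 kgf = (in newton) 64.36. Check: 1 kgf = 9.80665 N, so 6.563 kgf = 6.563 * 9.80665 = 64.361044 N. 64.361044 N = 64.361044 newton ≈ 64.36 newton (4 s.f.).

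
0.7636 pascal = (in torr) 0.7636 pascal = 0.7636 Pa. 1 torr = 133.32237 Pa, so 0.7636 Pa = 0.7636 / 133.32237 = 0.005727471 torr ≈ 0.005727 torr (4 s.f.). Final answer: 0.005727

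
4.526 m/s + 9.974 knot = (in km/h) 34.77. Check: 4.526 m/s is already in m/s. 1 knot = 0.51444444 m/s, so 9.974 knot = 9.974 * 0.51444444 = 5.1310689 m/s. Sum: 4.526 + 5.1310689 = 9.6570689 m/s. 1 km/h = 0.27777778 m/s, so 9.6570689 m/s = 9.6570689 / 0.27777778 = 34.765448 km/h ≈ 34.77 km/h (4 s.f.).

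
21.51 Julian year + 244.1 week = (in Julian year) 1 Julian year = 31557600 s, so 21.51 Julian year = 21.51 * 31557600 = 6.7880398e+08 s. 1 week = 604800 s, so 244.1 week = 244.1 * 604800 = 1.4763168e+08 s. Sum: 6.7880398e+08 + 1.4763168e+08 = 8.2643566e+08 s. 1 Julian year = 31557600 s, so 8.2643566e+08 s = 8.2643566e+08 / 31557600 = 26.188166 Julian year ≈ 26.19 Julian year (4 s.f.). Final answer: 26.19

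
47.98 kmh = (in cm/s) 1333. Check: 1 kmh = 0.27777778 m/s, so 47.98 kmh = 47.98 * 0.27777778 = 13.327778 m/s. 1 cm/s = 0.01 m/s, so 13.327778 m/s = 13.327778 / 0.01 = 1332.7778 cm/s ≈ 1333 cm/s (4 s.f.).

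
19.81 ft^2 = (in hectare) 1 ft^2 = 0.09290304 m^2, so 19.81 ft^2 = 19.81 * 0.09290304 = 1.8404092 m^2. 1 hectare = 10000 m^2, so 1.8404092 m^2 = 1.8404092 / 10000 = 0.00018404092 hectare ≈ 0.000184 hectare (4 s.f.). Final answer: 0.000184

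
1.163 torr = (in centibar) 1 torr = 133.32237 Pa, so 1.163 torr = 1.163 * 133.32237 = 155.05391 Pa. 1 centibar = 1000 Pa, so 155.05391 Pa = 155.05391 / 1000 = 0.15505391 centibar ≈ 0.1551 centibar (4 s.f.). Final answer: 0.1551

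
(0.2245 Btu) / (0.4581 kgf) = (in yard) 1 Btu = 1055.0559 J, so 0.2245 Btu = 0.2245 * 1055.0559 = 236.86004 J. 1 kgf = 9.80665 N, so 0.4581 kgf = 0.4581 * 9.80665 = 4.4924264 N. Combine: 236.86004 J / 4.4924264 N = 52.724301 m. 1 yard = 0.9144 m, so 52.724301 m = 52.724301 / 0.9144 = 57.659996 yard ≈ 57.66 yard (4 s.f.). Final answer: 57.66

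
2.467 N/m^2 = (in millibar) 0.02467. Check: 2.467 N/m^2 = 2.467 Pa. 1 millibar = 100 Pa, so 2.467 Pa = 2.467 / 100 = 0.02467 millibar.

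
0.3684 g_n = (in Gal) 1 g_n = 9.80665 m/s^2, so 0.3684 g_n = 0.3684 * 9.80665 = 3.6127699 m/s^2. 1 Gal = 0.01 m/s^2, so 3.6127699 m/s^2 = 3.6127699 / 0.01 = 361.27699 Gal ≈ 361.3 Gal (4 s.f.). Final answer: 361.3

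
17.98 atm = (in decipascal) 1 atm = 101325 Pa, so 17.98 atm = 17.98 * 101325 = 1821823.5 Pa. 1 decipascal = 0.1 Pa, so 1821823.5 Pa = 1821823.5 / 0.1 = 18218235 decipascal ≈ 1.822e+07 decipascal (4 s.f.). Final answer: 1.822e+07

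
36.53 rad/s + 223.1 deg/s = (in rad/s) 36.53 rad/s is already in rad/s. 1 deg/s = 0.017453293 rad/s, so 223.1 deg/s = 223.1 * 0.017453293 = 3.8938296 rad/s. Sum: 36.53 + 3.8938296 = 40.42383 rad/s. Result: 40.42383 rad/s ≈ 40.42 rad/s (4 s.f.). Final answer: 40.42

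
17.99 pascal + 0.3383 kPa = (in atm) 0.003516. Check: 17.99 pascal = 17.99 Pa. 1 kPa = 1000 Pa, so 0.3383 kPa = 0.3383 * 1000 = 338.3 Pa. Sum: 17.99 + 338.3 = 356.29 Pa. 1 atm = 101325 Pa, so 356.29 Pa = 356.29 / 101325 = 0.0035163089 atm ≈ 0.003516 atm (4 s.f.).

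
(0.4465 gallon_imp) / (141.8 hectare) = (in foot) 1 gallon_imp = 0.00454609 m^3, so 0.4465 gallon_imp = 0.4465 * 0.00454609 = 0.0020298292 m^3. 1 hectare = 10000 m^2, so 141.8 hectare = 141.8 * 10000 = 1418000 m^2. Combine: 0.0020298292 m^3 / 1418000 m^2 = 1.4314733e-09 m. 1 foot = 0.3048 m, so 1.4314733e-09 m = 1.4314733e-09 / 0.3048 = 4.6964348e-09 foot ≈ 4.696e-09 foot (4 s.f.). Final answer: 4.696e-09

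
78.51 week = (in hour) 1.319e+04. Check: 1 week = 604800 s, so 78.51 week = 78.51 * 604800 = 47482848 s. 1 hour = 3600 s, so 47482848 s = 47482848 / 3600 = 13189.68 hour ≈ 1.319e+04 hour (4 s.f.).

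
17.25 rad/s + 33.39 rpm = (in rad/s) 20.75. Check: 17.25 rad/s is already in rad/s. 1 rpm = 0.10471976 rad/s, so 33.39 rpm = 33.39 * 0.10471976 = 3.4965926 rad/s. Sum: 17.25 + 3.4965926 = 20.746593 rad/s. Result: 20.746593 rad/s ≈ 20.75 rad/s (4 s.f.).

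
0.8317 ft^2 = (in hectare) 7.727e-06. Check: 1 ft^2 = 0.09290304 m^2, so 0.8317 ft^2 = 0.8317 * 0.09290304 = 0.077267458 m^2. 1 hectare = 10000 m^2, so 0.077267458 m^2 = 0.077267458 / 10000 = 7.7267458e-06 hectare ≈ 7.727e-06 hectare (4 s.f.).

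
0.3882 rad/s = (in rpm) 1 rpm = 0.10471976 rad/s, so 0.3882 rad/s = 0.3882 / 0.10471976 = 3.7070369 rpm ≈ 3.707 rpm (4 s.f.). Final answer: 3.707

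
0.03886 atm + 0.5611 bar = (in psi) 1 atm = 101325 Pa, so 0.03886 atm = 0.03886 * 101325 = 3937.4895 Pa. 1 bar = 100000 Pa, so 0.5611 bar = 0.5611 * 100000 = 56110 Pa. Sum: 3937.4895 + 56110 = 60047.49 Pa. 1 psi = 6894.7573 Pa, so 60047.49 Pa = 60047.49 / 6894.7573 = 8.709152 psi ≈ 8.709 psi (4 s.f.). Final answer: 8.709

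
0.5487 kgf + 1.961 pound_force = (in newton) 14.1. Check: 1 kgf = 9.80665 N, so 0.5487 kgf = 0.5487 * 9.80665 = 5.3809089 N. 1 pound_force = 4.4482216 N, so 1.961 pound_force = 1.961 * 4.4482216 = 8.7229626 N. Sum: 5.3809089 + 8.7229626 = 14.103871 N. 14.103871 N = 14.103871 newton ≈ 14.1 newton (4 s.f.).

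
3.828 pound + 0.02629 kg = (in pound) 3.886. Check: 1 pound = 0.45359237 kg, so 3.828 pound = 3.828 * 0.45359237 = 1.7363516 kg. 0.02629 kg is already in kg. Sum: 1.7363516 + 0.02629 = 1.7626416 kg. 1 pound = 0.45359237 kg, so 1.7626416 kg = 1.7626416 / 0.45359237 = 3.8859595 pound ≈ 3.886 pound (4 s.f.).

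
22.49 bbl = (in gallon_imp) 1 bbl = 0.15898729 m^3, so 22.49 bbl = 22.49 * 0.15898729 = 3.5756243 m^3. 1 gallon_imp = 0.00454609 m^3, so 3.5756243 m^3 = 3.5756243 / 0.00454609 = 786.52738 gallon_imp ≈ 786.5 gallon_imp (4 s.f.). Final answer: 786.5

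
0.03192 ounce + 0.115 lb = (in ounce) 1 ounce = 0.028349523 kg, so 0.03192 ounce = 0.03192 * 0.028349523 = 0.00090491678 kg. 1 lb = 0.45359237 kg, so 0.115 lb = 0.115 * 0.45359237 = 0.052163123 kg. Sum: 0.00090491678 + 0.052163123 = 0.053068039 kg. 1 ounce = 0.028349523 kg, so 0.053068039 kg = 0.053068039 / 0.028349523 = 1.87192 ounce ≈ 1.872 ounce (4 s.f.). Final answer: 1.872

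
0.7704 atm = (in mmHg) 1 atm = 101325 Pa, so 0.7704 atm = 0.7704 * 101325 = 78060.78 Pa. 1 mmHg = 133.32237 Pa, so 78060.78 Pa = 78060.78 / 133.32237 = 585.504 mmHg ≈ 585.5 mmHg (4 s.f.). Final answer: 585.5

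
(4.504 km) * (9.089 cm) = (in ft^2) 4406. Check: 1 km = 1000 m, so 4.504 km = 4.504 * 1000 = 4504 m. 1 cm = 0.01 m, so 9.089 cm = 9.089 * 0.01 = 0.09089 m. Combine: 4504 m * 0.09089 m = 409.36856 m^2. 1 ft^2 = 0.09290304 m^2, so 409.36856 m^2 = 409.36856 / 0.09290304 = 4406.4065 ft^2 ≈ 4406 ft^2 (4 s.f.).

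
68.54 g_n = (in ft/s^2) 2205. Check: 1 g_n = 9.80665 m/s^2, so 68.54 g_n = 68.54 * 9.80665 = 672.14779 m/s^2. 1 ft/s^2 = 0.3048 m/s^2, so 672.14779 m/s^2 = 672.14779 / 0.3048 = 2205.2093 ft/s^2 ≈ 2205 ft/s^2 (4 s.f.).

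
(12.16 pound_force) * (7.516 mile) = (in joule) 1 pound_force = 4.4482216 N, so 12.16 pound_force = 12.16 * 4.4482216 = 54.090375 N. 1 mile = 1609.344 m, so 7.516 mile = 7.516 * 1609.344 = 12095.83 m. Combine: 54.090375 N * 12095.83 m = 654267.95 J. 654267.95 J = 654267.95 joule ≈ 6.543e+05 joule (4 s.f.). Final answer: 6.543e+05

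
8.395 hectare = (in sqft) 1 hectare = 10000 m^2, so 8.395 hectare = 8.395 * 10000 = 83950 m^2. 1 sqft = 0.09290304 m^2, so 83950 m^2 = 83950 / 0.09290304 = 903630.28 sqft ≈ 9.036e+05 sqft (4 s.f.). Final answer: 9.036e+05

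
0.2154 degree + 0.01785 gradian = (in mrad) 1 degree = 0.017453293 rad, so 0.2154 degree = 0.2154 * 0.017453293 = 0.0037594392 rad. 1 gradian = 0.015707963 rad, so 0.01785 gradian = 0.01785 * 0.015707963 = 0.00028038714 rad. Sum: 0.0037594392 + 0.00028038714 = 0.0040398264 rad. 1 mrad = 0.001 rad, so 0.0040398264 rad = 0.0040398264 / 0.001 = 4.0398264 mrad ≈ 4.04 mrad (4 s.f.). Final answer: 4.04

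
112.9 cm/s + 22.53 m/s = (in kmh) 85.17. Check: 1 cm/s = 0.01 m/s, so 112.9 cm/s = 112.9 * 0.01 = 1.129 m/s. 22.53 m/s is already in m/s. Sum: 1.129 + 22.53 = 23.659 m/s. 1 kmh = 0.27777778 m/s, so 23.659 m/s = 23.659 / 0.27777778 = 85.1724 kmh ≈ 85.17 kmh (4 s.f.).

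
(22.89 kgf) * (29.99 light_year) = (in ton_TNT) 1.522e+10. Check: 1 kgf = 9.80665 N, so 22.89 kgf = 22.89 * 9.80665 = 224.47422 N. 1 light_year = 9.4607305e+15 m, so 29.99 light_year = 29.99 * 9.4607305e+15 = 2.8372731e+17 m. Combine: 224.47422 N * 2.8372731e+17 m = 6.3689465e+19 J. 1 ton_TNT = 4.184e+09 J, so 6.3689465e+19 J = 6.3689465e+19 / 4.184e+09 = 1.5222148e+10 ton_TNT ≈ 1.522e+10 ton_TNT (4 s.f.).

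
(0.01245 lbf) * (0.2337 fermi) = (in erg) 1 lbf = 4.4482216 N, so 0.01245 lbf = 0.01245 * 4.4482216 = 0.055380359 N. 1 fermi = 1e-15 m, so 0.2337 fermi = 0.2337 * 1e-15 = 2.337e-16 m. Combine: 0.055380359 N * 2.337e-16 m = 1.294239e-17 J. 1 erg = 1e-07 J, so 1.294239e-17 J = 1.294239e-17 / 1e-07 = 1.294239e-10 erg ≈ 1.294e-10 erg (4 s.f.). Final answer: 1.294e-10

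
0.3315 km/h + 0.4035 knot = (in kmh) 1.079. Check: 1 km/h = 0.27777778 m/s, so 0.3315 km/h = 0.3315 * 0.27777778 = 0.092083333 m/s. 1 knot = 0.51444444 m/s, so 0.4035 knot = 0.4035 * 0.51444444 = 0.20757833 m/s. Sum: 0.092083333 + 0.20757833 = 0.29966167 m/s. 1 kmh = 0.27777778 m/s, so 0.29966167 m/s = 0.29966167 / 0.27777778 = 1.078782 kmh ≈ 1.079 kmh (4 s.f.).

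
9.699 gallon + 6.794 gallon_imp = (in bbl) 0.4252. Check: 1 gallon = 0.0037854118 m^3, so 9.699 gallon = 9.699 * 0.0037854118 = 0.036714709 m^3. 1 gallon_imp = 0.00454609 m^3, so 6.794 gallon_imp = 6.794 * 0.00454609 = 0.030886135 m^3. Sum: 0.036714709 + 0.030886135 = 0.067600844 m^3. 1 bbl = 0.15898729 m^3, so 0.067600844 m^3 = 0.067600844 / 0.15898729 = 0.42519652 bbl ≈ 0.4252 bbl (4 s.f.).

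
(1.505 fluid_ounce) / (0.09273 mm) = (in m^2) 0.48. Check: 1 fluid_ounce = 2.957353e-05 m^3, so 1.505 fluid_ounce = 1.505 * 2.957353e-05 = 4.4508162e-05 m^3. 1 mm = 0.001 m, so 0.09273 mm = 0.09273 * 0.001 = 9.273e-05 m. Combine: 4.4508162e-05 m^3 / 9.273e-05 m = 0.47997587 m^2. Result: 0.47997587 m^2 ≈ 0.48 m^2 (4 s.f.).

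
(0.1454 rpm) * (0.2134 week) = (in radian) 1965. Check: 1 rpm = 0.10471976 rad/s, so 0.1454 rpm = 0.1454 * 0.10471976 = 0.015226252 rad/s. 1 week = 604800 s, so 0.2134 week = 0.2134 * 604800 = 129064.32 s. Combine: 0.015226252 rad/s * 129064.32 s = 1965.1659 rad. 1965.1659 rad = 1965.1659 radian ≈ 1965 radian (4 s.f.).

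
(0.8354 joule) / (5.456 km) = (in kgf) 1.561e-05. Check: 0.8354 joule = 0.8354 J. 1 km = 1000 m, so 5.456 km = 5.456 * 1000 = 5456 m. Combine: 0.8354 J / 5456 m = 0.00015311584 N. 1 kgf = 9.80665 N, so 0.00015311584 N = 0.00015311584 / 9.80665 = 1.561347e-05 kgf ≈ 1.561e-05 kgf (4 s.f.).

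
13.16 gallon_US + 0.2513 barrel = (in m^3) 0.08977. Check: 1 gallon_US = 0.0037854118 m^3, so 13.16 gallon_US = 13.16 * 0.0037854118 = 0.049816019 m^3. 1 barrel = 0.15898729 m^3, so 0.2513 barrel = 0.2513 * 0.15898729 = 0.039953507 m^3. Sum: 0.049816019 + 0.039953507 = 0.089769526 m^3. Result: 0.089769526 m^3 ≈ 0.08977 m^3 (4 s.f.).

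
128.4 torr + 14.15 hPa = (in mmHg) 1 torr = 133.32237 Pa, so 128.4 torr = 128.4 * 133.32237 = 17118.592 Pa. 1 hPa = 100 Pa, so 14.15 hPa = 14.15 * 100 = 1415 Pa. Sum: 17118.592 + 1415 = 18533.592 Pa. 1 mmHg = 133.32237 Pa, so 18533.592 Pa = 18533.592 / 133.32237 = 139.01337 mmHg ≈ 139 mmHg (4 s.f.). Final answer: 139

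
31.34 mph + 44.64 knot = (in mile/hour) 82.71. Check: 1 mph = 0.44704 m/s, so 31.34 mph = 31.34 * 0.44704 = 14.010234 m/s. 1 knot = 0.51444444 m/s, so 44.64 knot = 44.64 * 0.51444444 = 22.9648 m/s. Sum: 14.010234 + 22.9648 = 36.975034 m/s. 1 mile/hour = 0.44704 m/s, so 36.975034 m/s = 36.975034 / 0.44704 = 82.710795 mile/hour ≈ 82.71 mile/hour (4 s.f.).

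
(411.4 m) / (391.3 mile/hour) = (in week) 411.4 m is already in m. 1 mile/hour = 0.44704 m/s, so 391.3 mile/hour = 391.3 * 0.44704 = 174.92675 m/s. Combine: 411.4 m / 174.92675 m/s = 2.3518415 s. 1 week = 604800 s, so 2.3518415 s = 2.3518415 / 604800 = 3.8886269e-06 week ≈ 3.889e-06 week (4 s.f.). Final answer: 3.889e-06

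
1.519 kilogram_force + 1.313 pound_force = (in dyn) 1 kilogram_force = 9.80665 N, so 1.519 kilogram_force = 1.519 * 9.80665 = 14.896301 N. 1 pound_force = 4.4482216 N, so 1.313 pound_force = 1.313 * 4.4482216 = 5.840515 N. Sum: 14.896301 + 5.840515 = 20.736816 N. 1 dyn = 1e-05 N, so 20.736816 N = 20.736816 / 1e-05 = 2073681.6 dyn ≈ 2.074e+06 dyn (4 s.f.). Final answer: 2.074e+06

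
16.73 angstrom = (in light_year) 1 angstrom = 1e-10 m, so 16.73 angstrom = 16.73 * 1e-10 = 1.673e-09 m. 1 light_year = 9.4607305e+15 m, so 1.673e-09 m = 1.673e-09 / 9.4607305e+15 = 1.7683624e-25 light_year ≈ 1.768e-25 light_year (4 s.f.). Final answer: 1.768e-25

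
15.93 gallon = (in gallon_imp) 13.26. Check: 1 gallon = 0.0037854118 m^3, so 15.93 gallon = 15.93 * 0.0037854118 = 0.06030161 m^3. 1 gallon_imp = 0.00454609 m^3, so 0.06030161 m^3 = 0.06030161 / 0.00454609 = 13.2645 gallon_imp ≈ 13.26 gallon_imp (4 s.f.).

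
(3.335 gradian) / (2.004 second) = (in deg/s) 1 gradian = 0.015707963 rad, so 3.335 gradian = 3.335 * 0.015707963 = 0.052386057 rad. 2.004 second = 2.004 s. Combine: 0.052386057 rad / 2.004 s = 0.026140747 rad/s. 1 deg/s = 0.017453293 rad/s, so 0.026140747 rad/s = 0.026140747 / 0.017453293 = 1.4977545 deg/s ≈ 1.498 deg/s (4 s.f.). Final answer: 1.498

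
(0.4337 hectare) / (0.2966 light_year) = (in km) 1 hectare = 10000 m^2, so 0.4337 hectare = 0.4337 * 10000 = 4337 m^2. 1 light_year = 9.4607305e+15 m, so 0.2966 light_year = 0.2966 * 9.4607305e+15 = 2.8060527e+15 m. Combine: 4337 m^2 / 2.8060527e+15 m = 1.5455875e-12 m. 1 km = 1000 m, so 1.5455875e-12 m = 1.5455875e-12 / 1000 = 1.5455875e-15 km ≈ 1.546e-15 km (4 s.f.). Final answer: 1.546e-15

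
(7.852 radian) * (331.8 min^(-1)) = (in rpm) 414.6. Check: 7.852 radian = 7.852 rad. 1 min^(-1) = 0.016666667 Hz, so 331.8 min^(-1) = 331.8 * 0.016666667 = 5.53 Hz. Combine: 7.852 rad * 5.53 Hz = 43.42156 rad/s. 1 rpm = 0.10471976 rad/s, so 43.42156 rad/s = 43.42156 / 0.10471976 = 414.64535 rpm ≈ 414.6 rpm (4 s.f.).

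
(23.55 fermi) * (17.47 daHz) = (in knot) 7.997e-12. Check: 1 fermi = 1e-15 m, so 23.55 fermi = 23.55 * 1e-15 = 2.355e-14 m. 1 daHz = 10 Hz, so 17.47 daHz = 17.47 * 10 = 174.7 Hz. Combine: 2.355e-14 m * 174.7 Hz = 4.114185e-12 m/s. 1 knot = 0.51444444 m/s, so 4.114185e-12 m/s = 4.114185e-12 / 0.51444444 = 7.9973359e-12 knot ≈ 7.997e-12 knot (4 s.f.).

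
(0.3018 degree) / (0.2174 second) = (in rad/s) 1 degree = 0.017453293 rad, so 0.3018 degree = 0.3018 * 0.017453293 = 0.0052674037 rad. 0.2174 second = 0.2174 s. Combine: 0.0052674037 rad / 0.2174 s = 0.024229088 rad/s. Result: 0.024229088 rad/s ≈ 0.02423 rad/s (4 s.f.). Final answer: 0.02423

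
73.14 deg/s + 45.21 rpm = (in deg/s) 1 deg/s = 0.017453293 rad/s, so 73.14 deg/s = 73.14 * 0.017453293 = 1.2765338 rad/s. 1 rpm = 0.10471976 rad/s, so 45.21 rpm = 45.21 * 0.10471976 = 4.7343801 rad/s. Sum: 1.2765338 + 4.7343801 = 6.0109139 rad/s. 1 deg/s = 0.017453293 rad/s, so 6.0109139 rad/s = 6.0109139 / 0.017453293 = 344.4 deg/s. Final answer: 344.4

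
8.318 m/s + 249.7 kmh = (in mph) 8.318 m/s is already in m/s. 1 kmh = 0.27777778 m/s, so 249.7 kmh = 249.7 * 0.27777778 = 69.361111 m/s. Sum: 8.318 + 69.361111 = 77.679111 m/s. 1 mph = 0.44704 m/s, so 77.679111 m/s = 77.679111 / 0.44704 = 173.76322 mph ≈ 173.8 mph (4 s.f.). Final answer: 173.8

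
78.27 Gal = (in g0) 0.07981. Check: 1 Gal = 0.01 m/s^2, so 78.27 Gal = 78.27 * 0.01 = 0.7827 m/s^2. 1 g0 = 9.80665 m/s^2, so 0.7827 m/s^2 = 0.7827 / 9.80665 = 0.079813188 g0 ≈ 0.07981 g0 (4 s.f.).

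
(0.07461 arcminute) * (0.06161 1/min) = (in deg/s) 1 arcminute = 0.00029088821 rad, so 0.07461 arcminute = 0.07461 * 0.00029088821 = 2.1703169e-05 rad. 1 1/min = 0.016666667 Hz, so 0.06161 1/min = 0.06161 * 0.016666667 = 0.0010268333 Hz. Combine: 2.1703169e-05 rad * 0.0010268333 Hz = 2.2285538e-08 rad/s. 1 deg/s = 0.017453293 rad/s, so 2.2285538e-08 rad/s = 2.2285538e-08 / 0.017453293 = 1.2768672e-06 deg/s ≈ 1.277e-06 deg/s (4 s.f.). Final answer: 1.277e-06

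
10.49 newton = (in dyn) 1.049e+06. Check: 10.49 newton = 10.49 N. 1 dyn = 1e-05 N, so 10.49 N = 10.49 / 1e-05 = 1049000 dyn ≈ 1.049e+06 dyn (4 s.f.).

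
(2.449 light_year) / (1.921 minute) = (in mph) 1 light_year = 9.4607305e+15 m, so 2.449 light_year = 2.449 * 9.4607305e+15 = 2.3169329e+16 m. 1 minute = 60 s, so 1.921 minute = 1.921 * 60 = 115.26 s. Combine: 2.3169329e+16 m / 115.26 s = 2.0101795e+14 m/s. 1 mph = 0.44704 m/s, so 2.0101795e+14 m/s = 2.0101795e+14 / 0.44704 = 4.4966435e+14 mph ≈ 4.497e+14 mph (4 s.f.). Final answer: 4.497e+14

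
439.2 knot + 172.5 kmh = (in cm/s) 1 knot = 0.51444444 m/s, so 439.2 knot = 439.2 * 0.51444444 = 225.944 m/s. 1 kmh = 0.27777778 m/s, so 172.5 kmh = 172.5 * 0.27777778 = 47.916667 m/s. Sum: 225.944 + 47.916667 = 273.86067 m/s. 1 cm/s = 0.01 m/s, so 273.86067 m/s = 273.86067 / 0.01 = 27386.067 cm/s ≈ 2.739e+04 cm/s (4 s.f.). Final answer: 2.739e+04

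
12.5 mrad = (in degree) 0.7162. Check: 1 mrad = 0.001 rad, so 12.5 mrad = 12.5 * 0.001 = 0.0125 rad. 1 degree = 0.017453293 rad, so 0.0125 rad = 0.0125 / 0.017453293 = 0.71619724 degree ≈ 0.7162 degree (4 s.f.).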